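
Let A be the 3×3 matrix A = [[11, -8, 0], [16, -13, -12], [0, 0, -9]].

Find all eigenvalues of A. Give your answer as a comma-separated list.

-9, -5, 3

Compute the characteristic polynomial p(μ) = det(μI - A).
Expanding along the first row, p(μ) = μ^3 + 11μ^2 + 3μ - 135.
Since p(-5) = 0, μ = -5 is a root.
Dividing by (μ + 5) leaves μ^2 + 6μ - 27.
The quadratic factors as (μ + 9)·(μ - 3).
Eigenvalues: -9, -5, 3.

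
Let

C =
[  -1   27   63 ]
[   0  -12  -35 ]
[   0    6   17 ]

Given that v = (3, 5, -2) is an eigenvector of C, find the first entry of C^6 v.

192

First find the eigenvalue: Cv = (6, 10, -4) = 2·(3, 5, -2), so λ = 2.
Then C^6 v = λ^6·v = 2^6·(3, 5, -2) = 64·(3, 5, -2) = (192, 320, -128).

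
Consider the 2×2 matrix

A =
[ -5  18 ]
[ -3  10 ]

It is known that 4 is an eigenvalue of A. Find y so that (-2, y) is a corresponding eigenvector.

-1

We need (A - 4I)v = 0.
A - 4I = [[-9, 18], [-3, 6]].
Row 1: (-9)·-2 + (18)·y = 0
Row 2: (-3)·-2 + (6)·y = 0
Solving gives y = -1.
Check: A·(-2, -1) = (-8, -4) = 4·(-2, -1).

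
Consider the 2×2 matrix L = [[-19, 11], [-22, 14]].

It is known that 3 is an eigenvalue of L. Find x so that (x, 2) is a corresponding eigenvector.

We need (L - 3I)v = 0.
L - 3I = [[-22, 11], [-22, 11]].
Row 1: (-22)·x + (11)·2 = 0
Row 2: (-22)·x + (11)·2 = 0
Solving gives x = 1.
Check: L·(1, 2) = (3, 6) = 3·(1, 2).

1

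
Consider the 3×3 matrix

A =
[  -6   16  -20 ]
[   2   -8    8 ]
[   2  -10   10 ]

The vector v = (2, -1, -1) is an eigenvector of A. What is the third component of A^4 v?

-256

First find the eigenvalue: Av = (-8, 4, 4) = -4·(2, -1, -1), so λ = -4.
Then A^4 v = λ^4·v = (-4)^4·(2, -1, -1) = 256·(2, -1, -1) = (512, -256, -256).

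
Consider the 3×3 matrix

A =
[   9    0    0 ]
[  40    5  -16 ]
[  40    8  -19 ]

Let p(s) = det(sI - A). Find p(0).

-297

p(0) = det(0·I − A) = det(−A) = (−1)^3·det(A).
det(A) = 297, so p(0) = -297.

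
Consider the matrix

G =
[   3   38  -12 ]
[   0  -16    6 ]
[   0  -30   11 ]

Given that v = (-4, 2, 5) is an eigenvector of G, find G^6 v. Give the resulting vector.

First find the eigenvalue: Gv = (4, -2, -5) = -1·(-4, 2, 5), so λ = -1.
Then G^6 v = λ^6·v = (-1)^6·(-4, 2, 5) = 1·(-4, 2, 5) = (-4, 2, 5).

(-4, 2, 5)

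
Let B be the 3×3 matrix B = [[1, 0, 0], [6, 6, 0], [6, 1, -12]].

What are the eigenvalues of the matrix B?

B is lower triangular, so its eigenvalues are the diagonal entries.
Diagonal: 1, 6, -12.

-12, 1, 6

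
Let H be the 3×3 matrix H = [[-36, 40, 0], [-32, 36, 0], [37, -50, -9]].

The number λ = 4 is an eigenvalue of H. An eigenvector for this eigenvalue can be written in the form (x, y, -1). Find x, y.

We need (H - 4I)v = 0.
H - 4I = [[-40, 40, 0], [-32, 32, 0], [37, -50, -13]].
Row 1: (-40)·x + (40)·y + (0)·-1 = 0
Row 2: (-32)·x + (32)·y + (0)·-1 = 0
Row 3: (37)·x + (-50)·y + (-13)·-1 = 0
Solving gives x = 1, y = 1.
Check: H·(1, 1, -1) = (4, 4, -4) = 4·(1, 1, -1).

1, 1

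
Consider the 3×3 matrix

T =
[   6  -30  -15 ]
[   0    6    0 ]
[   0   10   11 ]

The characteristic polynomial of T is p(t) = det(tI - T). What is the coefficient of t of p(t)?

168

p(t) = t^3 - 23t^2 + 168t - 396.
The coefficient of t is 168.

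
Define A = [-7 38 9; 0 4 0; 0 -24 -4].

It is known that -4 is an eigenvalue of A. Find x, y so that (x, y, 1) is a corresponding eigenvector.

We need (A + 4I)v = 0.
A + 4I = [[-3, 38, 9], [0, 8, 0], [0, -24, 0]].
Row 1: (-3)·x + (38)·y + (9)·1 = 0
Row 2: (0)·x + (8)·y + (0)·1 = 0
Row 3: (0)·x + (-24)·y + (0)·1 = 0
Solving gives x = 3, y = 0.
Check: A·(3, 0, 1) = (-12, 0, -4) = -4·(3, 0, 1).

3, 0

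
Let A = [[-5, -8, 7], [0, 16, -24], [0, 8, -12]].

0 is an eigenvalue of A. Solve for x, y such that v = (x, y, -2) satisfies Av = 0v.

We need (A)v = 0.
A = [[-5, -8, 7], [0, 16, -24], [0, 8, -12]].
Row 1: (-5)·x + (-8)·y + (7)·-2 = 0
Row 2: (0)·x + (16)·y + (-24)·-2 = 0
Row 3: (0)·x + (8)·y + (-12)·-2 = 0
Solving gives x = 2, y = -3.
Check: A·(2, -3, -2) = (0, 0, 0) = 0·(2, -3, -2).

2, -3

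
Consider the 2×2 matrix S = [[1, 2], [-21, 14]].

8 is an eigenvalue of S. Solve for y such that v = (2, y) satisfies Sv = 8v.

7

We need (S - 8I)v = 0.
S - 8I = [[-7, 2], [-21, 6]].
Row 1: (-7)·2 + (2)·y = 0
Row 2: (-21)·2 + (6)·y = 0
Solving gives y = 7.
Check: S·(2, 7) = (16, 56) = 8·(2, 7).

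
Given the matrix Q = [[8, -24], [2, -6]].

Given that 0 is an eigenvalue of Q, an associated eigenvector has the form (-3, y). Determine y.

-1

We need (Q)v = 0.
Q = [[8, -24], [2, -6]].
Row 1: (8)·-3 + (-24)·y = 0
Row 2: (2)·-3 + (-6)·y = 0
Solving gives y = -1.
Check: Q·(-3, -1) = (0, 0) = 0·(-3, -1).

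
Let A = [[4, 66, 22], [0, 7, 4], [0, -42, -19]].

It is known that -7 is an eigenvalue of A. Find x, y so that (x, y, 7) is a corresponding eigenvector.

We need (A + 7I)v = 0.
A + 7I = [[11, 66, 22], [0, 14, 4], [0, -42, -12]].
Row 1: (11)·x + (66)·y + (22)·7 = 0
Row 2: (0)·x + (14)·y + (4)·7 = 0
Row 3: (0)·x + (-42)·y + (-12)·7 = 0
Solving gives x = -2, y = -2.
Check: A·(-2, -2, 7) = (14, 14, -49) = -7·(-2, -2, 7).

-2, -2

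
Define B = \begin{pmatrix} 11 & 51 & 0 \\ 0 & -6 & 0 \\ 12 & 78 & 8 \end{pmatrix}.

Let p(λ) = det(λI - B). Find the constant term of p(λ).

528

p(λ) = λ^3 - 13λ^2 - 26λ + 528.
The constant term is 528.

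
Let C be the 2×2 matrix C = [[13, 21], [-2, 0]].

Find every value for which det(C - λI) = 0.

det(C - μI) = (13 - μ)(0 - μ) - (21)·(-2) = μ^2 - 13μ + 42.
This factors as (μ - 6)·(μ - 7) = 0.
Eigenvalues: 6, 7.

6, 7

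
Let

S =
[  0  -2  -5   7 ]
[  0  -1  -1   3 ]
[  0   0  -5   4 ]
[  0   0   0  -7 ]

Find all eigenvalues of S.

S is upper triangular, so its eigenvalues are the diagonal entries.
Diagonal: 0, -1, -5, -7.

-7, -5, -1, 0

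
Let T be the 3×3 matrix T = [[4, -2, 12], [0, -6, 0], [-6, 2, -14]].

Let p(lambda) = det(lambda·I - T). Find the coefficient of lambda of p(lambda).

p(lambda) = lambda^3 + 16·lambda^2 + 76·lambda + 96.
The coefficient of lambda is 76.

76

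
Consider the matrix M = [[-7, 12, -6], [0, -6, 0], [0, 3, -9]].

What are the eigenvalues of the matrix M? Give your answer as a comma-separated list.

-9, -7, -6

Compute the characteristic polynomial p(λ) = det(λI - M).
Cofactor expansion gives p(λ) = λ^3 + 22λ^2 + 159λ + 378.
Since p(-7) = 0, λ = -7 is a root.
Factor out (λ + 7): p(λ) = (λ + 7)·(λ^2 + 15λ + 54).
The quadratic factors as (λ + 9)·(λ + 6).
Eigenvalues: -9, -7, -6.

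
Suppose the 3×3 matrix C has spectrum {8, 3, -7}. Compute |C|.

det(C) is the product of the eigenvalues: (8) · (3) · (-7) = -168.

-168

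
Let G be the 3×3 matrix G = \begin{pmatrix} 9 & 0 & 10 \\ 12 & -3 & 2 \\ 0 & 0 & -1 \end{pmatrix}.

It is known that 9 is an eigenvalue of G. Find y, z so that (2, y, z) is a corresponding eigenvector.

2, 0

We need (G - 9I)v = 0.
G - 9I = [[0, 0, 10], [12, -12, 2], [0, 0, -10]].
Row 1: (0)·2 + (0)·y + (10)·z = 0
Row 2: (12)·2 + (-12)·y + (2)·z = 0
Row 3: (0)·2 + (0)·y + (-10)·z = 0
Solving gives y = 2, z = 0.
Check: G·(2, 2, 0) = (18, 18, 0) = 9·(2, 2, 0).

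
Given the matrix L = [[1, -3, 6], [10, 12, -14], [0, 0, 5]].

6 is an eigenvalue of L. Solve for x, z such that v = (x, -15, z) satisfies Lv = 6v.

9, 0

We need (L - 6I)v = 0.
L - 6I = [[-5, -3, 6], [10, 6, -14], [0, 0, -1]].
Row 1: (-5)·x + (-3)·-15 + (6)·z = 0
Row 2: (10)·x + (6)·-15 + (-14)·z = 0
Row 3: (0)·x + (0)·-15 + (-1)·z = 0
Solving gives x = 9, z = 0.
Check: L·(9, -15, 0) = (54, -90, 0) = 6·(9, -15, 0).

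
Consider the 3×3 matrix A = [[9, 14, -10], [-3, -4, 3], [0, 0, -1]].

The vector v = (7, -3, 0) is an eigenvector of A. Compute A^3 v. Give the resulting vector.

First find the eigenvalue: Av = (21, -9, 0) = 3·(7, -3, 0), so λ = 3.
Then A^3 v = λ^3·v = 3^3·(7, -3, 0) = 27·(7, -3, 0) = (189, -81, 0).

(189, -81, 0)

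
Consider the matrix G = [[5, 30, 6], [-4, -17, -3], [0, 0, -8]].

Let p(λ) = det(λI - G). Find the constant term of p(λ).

p(λ) = λ^3 + 20λ^2 + 131λ + 280.
The constant term is 280.

280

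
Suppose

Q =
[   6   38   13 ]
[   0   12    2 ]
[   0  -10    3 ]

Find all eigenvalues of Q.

6, 7, 8

The characteristic polynomial is p(lambda) = det(lambda·I - Q).
Expanding along the first row, p(lambda) = lambda^3 - 21·lambda^2 + 146·lambda - 336.
Rational-root test: lambda = 6 gives p(6) = 0.
Factor out (lambda - 6): p(lambda) = (lambda - 6)·(lambda^2 - 15·lambda + 56).
The quadratic factors as (lambda - 7)·(lambda - 8).
Eigenvalues: 6, 7, 8.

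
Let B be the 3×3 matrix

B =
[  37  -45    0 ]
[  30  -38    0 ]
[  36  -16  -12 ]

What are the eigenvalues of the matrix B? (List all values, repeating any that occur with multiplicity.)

-12, -8, 7

Compute the characteristic polynomial p(t) = det(tI - B).
Expanding along the first row, p(t) = t^3 + 13t^2 - 44t - 672.
Rational-root test: t = -8 gives p(-8) = 0.
Factor out (t + 8): p(t) = (t + 8)·(t^2 + 5t - 84).
The quadratic factors as (t + 12)·(t - 7).
Eigenvalues: -12, -8, 7.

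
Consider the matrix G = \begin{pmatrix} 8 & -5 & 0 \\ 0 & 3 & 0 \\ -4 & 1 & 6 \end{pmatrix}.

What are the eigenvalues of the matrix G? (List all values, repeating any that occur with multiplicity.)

3, 6, 8

Set up det(rI - G) = 0.
Expanding the 3×3 determinant: p(r) = r^3 - 17r^2 + 90r - 144.
Since p(8) = 0, r = 8 is a root.
Factor out (r - 8): p(r) = (r - 8)·(r^2 - 9r + 18).
The quadratic factors as (r - 3)·(r - 6).
Eigenvalues: 3, 6, 8.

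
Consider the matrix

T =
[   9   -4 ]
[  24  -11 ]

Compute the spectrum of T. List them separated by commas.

det(T - λI) = (9 - λ)(-11 - λ) - (-4)·(24) = λ^2 + 2λ - 3.
This factors as (λ + 3)·(λ - 1) = 0.
Eigenvalues: -3, 1.

-3, 1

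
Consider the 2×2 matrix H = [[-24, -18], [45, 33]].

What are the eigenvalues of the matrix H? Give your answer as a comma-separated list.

det(H - μI) = (-24 - μ)(33 - μ) - (-18)·(45) = μ^2 - 9μ + 18.
This factors as (μ - 3)·(μ - 6) = 0.
Eigenvalues: 3, 6.

3, 6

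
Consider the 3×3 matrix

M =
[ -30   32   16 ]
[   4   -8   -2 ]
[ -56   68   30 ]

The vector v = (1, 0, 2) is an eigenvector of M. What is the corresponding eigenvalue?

Compute Mv: M·(1, 0, 2) = (2, 0, 4).
Since Mv = λv, compare component 1: 2 = λ·1, so λ = 2.

2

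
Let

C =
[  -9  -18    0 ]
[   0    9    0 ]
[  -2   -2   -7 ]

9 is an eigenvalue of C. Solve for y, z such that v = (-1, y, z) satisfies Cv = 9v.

We need (C - 9I)v = 0.
C - 9I = [[-18, -18, 0], [0, 0, 0], [-2, -2, -16]].
Row 1: (-18)·-1 + (-18)·y + (0)·z = 0
Row 2: (0)·-1 + (0)·y + (0)·z = 0
Row 3: (-2)·-1 + (-2)·y + (-16)·z = 0
Solving gives y = 1, z = 0.
Check: C·(-1, 1, 0) = (-9, 9, 0) = 9·(-1, 1, 0).

1, 0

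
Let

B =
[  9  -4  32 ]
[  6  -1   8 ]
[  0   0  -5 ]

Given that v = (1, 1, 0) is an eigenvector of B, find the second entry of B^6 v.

First find the eigenvalue: Bv = (5, 5, 0) = 5·(1, 1, 0), so λ = 5.
Then B^6 v = λ^6·v = 5^6·(1, 1, 0) = 15625·(1, 1, 0) = (15625, 15625, 0).

15625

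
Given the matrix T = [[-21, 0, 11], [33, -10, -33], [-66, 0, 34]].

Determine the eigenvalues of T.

-10, 1, 12

Set up det(λI - T) = 0.
Expanding the 3×3 determinant: p(λ) = λ^3 - 3λ^2 - 118λ + 120.
Try λ = 1: p(1) = 0, so 1 is a root.
Dividing by (λ - 1) leaves λ^2 - 2λ - 120.
The quadratic factors as (λ + 10)·(λ - 12).
Eigenvalues: -10, 1, 12.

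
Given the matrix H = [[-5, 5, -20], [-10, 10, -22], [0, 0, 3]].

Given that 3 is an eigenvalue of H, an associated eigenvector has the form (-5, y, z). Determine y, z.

-4, 1

We need (H - 3I)v = 0.
H - 3I = [[-8, 5, -20], [-10, 7, -22], [0, 0, 0]].
Row 1: (-8)·-5 + (5)·y + (-20)·z = 0
Row 2: (-10)·-5 + (7)·y + (-22)·z = 0
Row 3: (0)·-5 + (0)·y + (0)·z = 0
Solving gives y = -4, z = 1.
Check: H·(-5, -4, 1) = (-15, -12, 3) = 3·(-5, -4, 1).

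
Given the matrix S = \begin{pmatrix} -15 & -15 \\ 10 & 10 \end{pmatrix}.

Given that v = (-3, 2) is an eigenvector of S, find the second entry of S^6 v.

31250

First find the eigenvalue: Sv = (15, -10) = -5·(-3, 2), so λ = -5.
Then S^6 v = λ^6·v = (-5)^6·(-3, 2) = 15625·(-3, 2) = (-46875, 31250).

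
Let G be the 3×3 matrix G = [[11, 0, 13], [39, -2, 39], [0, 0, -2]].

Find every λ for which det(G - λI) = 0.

-2, -2, 11

The characteristic polynomial is p(t) = det(tI - G).
Expanding along the first row, p(t) = t^3 - 7t^2 - 40t - 44.
Rational-root test: t = -2 gives p(-2) = 0.
Dividing by (t + 2) leaves t^2 - 9t - 22.
The quadratic factors as (t + 2)·(t - 11).
Eigenvalues: -2, -2, 11.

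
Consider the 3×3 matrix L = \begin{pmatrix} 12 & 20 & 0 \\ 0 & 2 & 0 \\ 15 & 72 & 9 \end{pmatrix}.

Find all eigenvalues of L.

2, 9, 12

Compute the characteristic polynomial p(r) = det(rI - L).
Expanding the 3×3 determinant: p(r) = r^3 - 23r^2 + 150r - 216.
Try r = 9: p(9) = 0, so 9 is a root.
Factor out (r - 9): p(r) = (r - 9)·(r^2 - 14r + 24).
The quadratic factors as (r - 2)·(r - 12).
Eigenvalues: 2, 9, 12.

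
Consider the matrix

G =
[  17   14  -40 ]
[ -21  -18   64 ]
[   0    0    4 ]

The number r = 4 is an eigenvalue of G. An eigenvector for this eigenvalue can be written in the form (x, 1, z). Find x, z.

We need (G - 4I)v = 0.
G - 4I = [[13, 14, -40], [-21, -22, 64], [0, 0, 0]].
Row 1: (13)·x + (14)·1 + (-40)·z = 0
Row 2: (-21)·x + (-22)·1 + (64)·z = 0
Row 3: (0)·x + (0)·1 + (0)·z = 0
Solving gives x = 2, z = 1.
Check: G·(2, 1, 1) = (8, 4, 4) = 4·(2, 1, 1).

2, 1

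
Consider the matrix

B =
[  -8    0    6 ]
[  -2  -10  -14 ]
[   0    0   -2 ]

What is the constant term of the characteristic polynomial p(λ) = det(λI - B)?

p(0) = det(0·I − B) = det(−B) = (−1)^3·det(B).
det(B) = -160, so p(0) = 160.

160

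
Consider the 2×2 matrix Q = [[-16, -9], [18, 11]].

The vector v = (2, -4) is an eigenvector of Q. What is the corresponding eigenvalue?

Compute Qv: Q·(2, -4) = (4, -8).
Since Qv = λv, compare component 1: 4 = λ·2, so λ = 2.

2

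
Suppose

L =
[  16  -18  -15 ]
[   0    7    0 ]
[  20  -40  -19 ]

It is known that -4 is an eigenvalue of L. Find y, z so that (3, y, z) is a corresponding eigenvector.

0, 4

We need (L + 4I)v = 0.
L + 4I = [[20, -18, -15], [0, 11, 0], [20, -40, -15]].
Row 1: (20)·3 + (-18)·y + (-15)·z = 0
Row 2: (0)·3 + (11)·y + (0)·z = 0
Row 3: (20)·3 + (-40)·y + (-15)·z = 0
Solving gives y = 0, z = 4.
Check: L·(3, 0, 4) = (-12, 0, -16) = -4·(3, 0, 4).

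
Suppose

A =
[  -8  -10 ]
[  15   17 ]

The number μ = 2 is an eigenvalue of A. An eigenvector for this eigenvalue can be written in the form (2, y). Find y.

-2

We need (A - 2I)v = 0.
A - 2I = [[-10, -10], [15, 15]].
Row 1: (-10)·2 + (-10)·y = 0
Row 2: (15)·2 + (15)·y = 0
Solving gives y = -2.
Check: A·(2, -2) = (4, -4) = 2·(2, -2).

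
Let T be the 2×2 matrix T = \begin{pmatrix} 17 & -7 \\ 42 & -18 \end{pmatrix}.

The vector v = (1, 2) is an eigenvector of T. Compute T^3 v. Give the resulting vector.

First find the eigenvalue: Tv = (3, 6) = 3·(1, 2), so λ = 3.
Then T^3 v = λ^3·v = 3^3·(1, 2) = 27·(1, 2) = (27, 54).

(27, 54)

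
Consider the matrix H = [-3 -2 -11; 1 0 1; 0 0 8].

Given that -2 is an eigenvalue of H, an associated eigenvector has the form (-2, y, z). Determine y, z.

1, 0

We need (H + 2I)v = 0.
H + 2I = [[-1, -2, -11], [1, 2, 1], [0, 0, 10]].
Row 1: (-1)·-2 + (-2)·y + (-11)·z = 0
Row 2: (1)·-2 + (2)·y + (1)·z = 0
Row 3: (0)·-2 + (0)·y + (10)·z = 0
Solving gives y = 1, z = 0.
Check: H·(-2, 1, 0) = (4, -2, 0) = -2·(-2, 1, 0).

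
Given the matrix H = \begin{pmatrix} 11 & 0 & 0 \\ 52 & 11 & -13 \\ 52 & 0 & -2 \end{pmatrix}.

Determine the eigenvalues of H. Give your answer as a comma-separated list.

-2, 11, 11

The characteristic polynomial is p(μ) = det(μI - H).
Expanding the 3×3 determinant: p(μ) = μ^3 - 20μ^2 + 77μ + 242.
Since p(11) = 0, μ = 11 is a root.
Dividing by (μ - 11) leaves μ^2 - 9μ - 22.
The quadratic factors as (μ + 2)·(μ - 11).
Eigenvalues: -2, 11, 11.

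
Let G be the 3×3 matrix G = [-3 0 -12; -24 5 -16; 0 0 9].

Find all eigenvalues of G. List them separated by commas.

-3, 5, 9

Set up det(λI - G) = 0.
Expanding along the first row, p(λ) = λ^3 - 11λ^2 + 3λ + 135.
Rational-root test: λ = -3 gives p(-3) = 0.
Dividing by (λ + 3) leaves λ^2 - 14λ + 45.
The quadratic factors as (λ - 5)·(λ - 9).
Eigenvalues: -3, 5, 9.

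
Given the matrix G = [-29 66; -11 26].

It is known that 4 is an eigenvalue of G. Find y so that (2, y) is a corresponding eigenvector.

We need (G - 4I)v = 0.
G - 4I = [[-33, 66], [-11, 22]].
Row 1: (-33)·2 + (66)·y = 0
Row 2: (-11)·2 + (22)·y = 0
Solving gives y = 1.
Check: G·(2, 1) = (8, 4) = 4·(2, 1).

1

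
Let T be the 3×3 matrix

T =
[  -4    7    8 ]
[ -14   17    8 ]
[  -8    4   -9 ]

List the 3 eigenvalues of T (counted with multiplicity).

-5, -1, 10

Set up det(λI - T) = 0.
Expanding along the first row, p(λ) = λ^3 - 4λ^2 - 55λ - 50.
Try λ = -5: p(-5) = 0, so -5 is a root.
Factor out (λ + 5): p(λ) = (λ + 5)·(λ^2 - 9λ - 10).
The quadratic factors as (λ + 1)·(λ - 10).
Eigenvalues: -5, -1, 10.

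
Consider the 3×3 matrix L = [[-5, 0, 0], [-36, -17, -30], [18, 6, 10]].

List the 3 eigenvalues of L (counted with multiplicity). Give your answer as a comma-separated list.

The characteristic polynomial is p(t) = det(tI - L).
Expanding along the first row, p(t) = t^3 + 12t^2 + 45t + 50.
Try t = -5: p(-5) = 0, so -5 is a root.
Factor out (t + 5): p(t) = (t + 5)·(t^2 + 7t + 10).
The quadratic factors as (t + 5)·(t + 2).
Eigenvalues: -5, -5, -2.

-5, -5, -2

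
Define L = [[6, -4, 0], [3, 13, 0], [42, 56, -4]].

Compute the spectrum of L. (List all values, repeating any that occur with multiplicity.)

-4, 9, 10

The characteristic polynomial is p(λ) = det(λI - L).
Expanding the 3×3 determinant: p(λ) = λ^3 - 15λ^2 + 14λ + 360.
Rational-root test: λ = -4 gives p(-4) = 0.
Factor out (λ + 4): p(λ) = (λ + 4)·(λ^2 - 19λ + 90).
The quadratic factors as (λ - 9)·(λ - 10).
Eigenvalues: -4, 9, 10.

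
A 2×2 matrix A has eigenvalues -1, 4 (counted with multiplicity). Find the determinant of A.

det(A) is the product of the eigenvalues: (-1) · (4) = -4.

-4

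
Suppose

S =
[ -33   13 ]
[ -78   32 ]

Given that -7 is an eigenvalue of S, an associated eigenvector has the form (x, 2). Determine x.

We need (S + 7I)v = 0.
S + 7I = [[-26, 13], [-78, 39]].
Row 1: (-26)·x + (13)·2 = 0
Row 2: (-78)·x + (39)·2 = 0
Solving gives x = 1.
Check: S·(1, 2) = (-7, -14) = -7·(1, 2).

1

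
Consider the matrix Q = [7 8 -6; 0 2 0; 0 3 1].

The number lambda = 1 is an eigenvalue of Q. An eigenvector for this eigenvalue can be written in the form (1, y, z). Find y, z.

We need (Q - 1I)v = 0.
Q - 1I = [[6, 8, -6], [0, 1, 0], [0, 3, 0]].
Row 1: (6)·1 + (8)·y + (-6)·z = 0
Row 2: (0)·1 + (1)·y + (0)·z = 0
Row 3: (0)·1 + (3)·y + (0)·z = 0
Solving gives y = 0, z = 1.
Check: Q·(1, 0, 1) = (1, 0, 1) = 1·(1, 0, 1).

0, 1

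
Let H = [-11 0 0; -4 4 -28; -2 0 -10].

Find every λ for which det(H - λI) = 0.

The characteristic polynomial is p(t) = det(tI - H).
Cofactor expansion gives p(t) = t^3 + 17t^2 + 26t - 440.
Try t = -10: p(-10) = 0, so -10 is a root.
Factor out (t + 10): p(t) = (t + 10)·(t^2 + 7t - 44).
The quadratic factors as (t + 11)·(t - 4).
Eigenvalues: -11, -10, 4.

-11, -10, 4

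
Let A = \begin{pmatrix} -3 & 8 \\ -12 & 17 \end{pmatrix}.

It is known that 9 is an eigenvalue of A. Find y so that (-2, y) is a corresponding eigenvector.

We need (A - 9I)v = 0.
A - 9I = [[-12, 8], [-12, 8]].
Row 1: (-12)·-2 + (8)·y = 0
Row 2: (-12)·-2 + (8)·y = 0
Solving gives y = -3.
Check: A·(-2, -3) = (-18, -27) = 9·(-2, -3).

-3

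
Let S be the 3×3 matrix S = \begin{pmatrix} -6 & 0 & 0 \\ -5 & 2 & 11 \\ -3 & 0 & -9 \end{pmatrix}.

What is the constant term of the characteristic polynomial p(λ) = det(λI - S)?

p(0) = det(0·I − S) = det(−S) = (−1)^3·det(S).
det(S) = 108, so p(0) = -108.

-108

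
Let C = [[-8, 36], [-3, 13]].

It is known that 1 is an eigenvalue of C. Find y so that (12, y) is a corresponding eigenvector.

We need (C - 1I)v = 0.
C - 1I = [[-9, 36], [-3, 12]].
Row 1: (-9)·12 + (36)·y = 0
Row 2: (-3)·12 + (12)·y = 0
Solving gives y = 3.
Check: C·(12, 3) = (12, 3) = 1·(12, 3).

3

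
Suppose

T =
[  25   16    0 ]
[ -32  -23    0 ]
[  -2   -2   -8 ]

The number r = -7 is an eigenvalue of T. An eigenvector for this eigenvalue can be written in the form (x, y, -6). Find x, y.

We need (T + 7I)v = 0.
T + 7I = [[32, 16, 0], [-32, -16, 0], [-2, -2, -1]].
Row 1: (32)·x + (16)·y + (0)·-6 = 0
Row 2: (-32)·x + (-16)·y + (0)·-6 = 0
Row 3: (-2)·x + (-2)·y + (-1)·-6 = 0
Solving gives x = -3, y = 6.
Check: T·(-3, 6, -6) = (21, -42, 42) = -7·(-3, 6, -6).

-3, 6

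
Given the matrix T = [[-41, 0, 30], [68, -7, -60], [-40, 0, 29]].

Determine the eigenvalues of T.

-11, -7, -1

The characteristic polynomial is p(μ) = det(μI - T).
Expanding along the first row, p(μ) = μ^3 + 19μ^2 + 95μ + 77.
Since p(-11) = 0, μ = -11 is a root.
Dividing by (μ + 11) leaves μ^2 + 8μ + 7.
The quadratic factors as (μ + 7)·(μ + 1).
Eigenvalues: -11, -7, -1.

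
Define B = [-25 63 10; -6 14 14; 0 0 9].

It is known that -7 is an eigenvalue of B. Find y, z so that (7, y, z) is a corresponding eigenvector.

2, 0

We need (B + 7I)v = 0.
B + 7I = [[-18, 63, 10], [-6, 21, 14], [0, 0, 16]].
Row 1: (-18)·7 + (63)·y + (10)·z = 0
Row 2: (-6)·7 + (21)·y + (14)·z = 0
Row 3: (0)·7 + (0)·y + (16)·z = 0
Solving gives y = 2, z = 0.
Check: B·(7, 2, 0) = (-49, -14, 0) = -7·(7, 2, 0).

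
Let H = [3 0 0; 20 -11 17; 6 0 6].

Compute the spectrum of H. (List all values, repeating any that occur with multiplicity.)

-11, 3, 6

The characteristic polynomial is p(λ) = det(λI - H).
Expanding the 3×3 determinant: p(λ) = λ^3 + 2λ^2 - 81λ + 198.
Rational-root test: λ = 6 gives p(6) = 0.
Factor out (λ - 6): p(λ) = (λ - 6)·(λ^2 + 8λ - 33).
The quadratic factors as (λ + 11)·(λ - 3).
Eigenvalues: -11, 3, 6.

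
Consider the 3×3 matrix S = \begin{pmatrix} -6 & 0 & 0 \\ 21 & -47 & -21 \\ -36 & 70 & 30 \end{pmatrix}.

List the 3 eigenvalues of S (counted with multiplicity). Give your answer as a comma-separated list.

Set up det(rI - S) = 0.
Expanding the 3×3 determinant: p(r) = r^3 + 23r^2 + 162r + 360.
Try r = -5: p(-5) = 0, so -5 is a root.
Factor out (r + 5): p(r) = (r + 5)·(r^2 + 18r + 72).
The quadratic factors as (r + 12)·(r + 6).
Eigenvalues: -12, -6, -5.

-12, -6, -5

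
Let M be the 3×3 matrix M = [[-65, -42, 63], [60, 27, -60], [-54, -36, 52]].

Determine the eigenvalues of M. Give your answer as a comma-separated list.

Set up det(λI - M) = 0.
Expanding the 3×3 determinant: p(λ) = λ^3 - 14λ^2 + 31λ + 126.
Rational-root test: λ = 7 gives p(7) = 0.
Factor out (λ - 7): p(λ) = (λ - 7)·(λ^2 - 7λ - 18).
The quadratic factors as (λ + 2)·(λ - 9).
Eigenvalues: -2, 7, 9.

-2, 7, 9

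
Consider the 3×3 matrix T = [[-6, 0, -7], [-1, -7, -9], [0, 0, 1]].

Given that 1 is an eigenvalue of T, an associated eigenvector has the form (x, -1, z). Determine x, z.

-1, 1

We need (T - 1I)v = 0.
T - 1I = [[-7, 0, -7], [-1, -8, -9], [0, 0, 0]].
Row 1: (-7)·x + (0)·-1 + (-7)·z = 0
Row 2: (-1)·x + (-8)·-1 + (-9)·z = 0
Row 3: (0)·x + (0)·-1 + (0)·z = 0
Solving gives x = -1, z = 1.
Check: T·(-1, -1, 1) = (-1, -1, 1) = 1·(-1, -1, 1).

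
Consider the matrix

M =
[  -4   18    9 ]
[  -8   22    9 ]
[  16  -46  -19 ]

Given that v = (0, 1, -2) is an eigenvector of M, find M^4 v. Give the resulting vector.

(0, 256, -512)

First find the eigenvalue: Mv = (0, 4, -8) = 4·(0, 1, -2), so λ = 4.
Then M^4 v = λ^4·v = 4^4·(0, 1, -2) = 256·(0, 1, -2) = (0, 256, -512).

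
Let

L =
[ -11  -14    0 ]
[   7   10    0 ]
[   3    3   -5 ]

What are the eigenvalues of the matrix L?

Compute the characteristic polynomial p(s) = det(sI - L).
Cofactor expansion gives p(s) = s^3 + 6s^2 - 7s - 60.
Since p(-5) = 0, s = -5 is a root.
Factor out (s + 5): p(s) = (s + 5)·(s^2 + s - 12).
The quadratic factors as (s + 4)·(s - 3).
Eigenvalues: -5, -4, 3.

-5, -4, 3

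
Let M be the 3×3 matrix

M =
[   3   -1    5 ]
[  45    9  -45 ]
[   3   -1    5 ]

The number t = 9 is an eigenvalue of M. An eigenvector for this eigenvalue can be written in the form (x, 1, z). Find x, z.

-1, -1

We need (M - 9I)v = 0.
M - 9I = [[-6, -1, 5], [45, 0, -45], [3, -1, -4]].
Row 1: (-6)·x + (-1)·1 + (5)·z = 0
Row 2: (45)·x + (0)·1 + (-45)·z = 0
Row 3: (3)·x + (-1)·1 + (-4)·z = 0
Solving gives x = -1, z = -1.
Check: M·(-1, 1, -1) = (-9, 9, -9) = 9·(-1, 1, -1).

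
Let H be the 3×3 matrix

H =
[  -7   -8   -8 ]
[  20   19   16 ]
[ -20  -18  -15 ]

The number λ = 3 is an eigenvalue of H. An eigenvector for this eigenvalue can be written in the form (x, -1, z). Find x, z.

We need (H - 3I)v = 0.
H - 3I = [[-10, -8, -8], [20, 16, 16], [-20, -18, -18]].
Row 1: (-10)·x + (-8)·-1 + (-8)·z = 0
Row 2: (20)·x + (16)·-1 + (16)·z = 0
Row 3: (-20)·x + (-18)·-1 + (-18)·z = 0
Solving gives x = 0, z = 1.
Check: H·(0, -1, 1) = (0, -3, 3) = 3·(0, -1, 1).

0, 1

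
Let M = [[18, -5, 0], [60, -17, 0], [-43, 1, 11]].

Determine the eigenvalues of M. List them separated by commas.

-2, 3, 11

Set up det(μI - M) = 0.
Cofactor expansion gives p(μ) = μ^3 - 12μ^2 + 5μ + 66.
Try μ = -2: p(-2) = 0, so -2 is a root.
Dividing by (μ + 2) leaves μ^2 - 14μ + 33.
The quadratic factors as (μ - 3)·(μ - 11).
Eigenvalues: -2, 3, 11.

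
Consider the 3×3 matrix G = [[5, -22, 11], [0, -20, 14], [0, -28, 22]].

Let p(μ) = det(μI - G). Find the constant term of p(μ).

p(μ) = μ^3 - 7μ^2 - 38μ + 240.
The constant term is 240.

240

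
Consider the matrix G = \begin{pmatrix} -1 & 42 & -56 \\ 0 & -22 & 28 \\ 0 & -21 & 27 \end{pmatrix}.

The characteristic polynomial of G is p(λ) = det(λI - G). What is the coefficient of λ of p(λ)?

p(λ) = λ^3 - 4λ^2 - 11λ - 6.
The coefficient of λ is -11.

-11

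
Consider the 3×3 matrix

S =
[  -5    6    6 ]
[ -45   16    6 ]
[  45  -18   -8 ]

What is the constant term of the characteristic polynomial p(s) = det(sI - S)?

p(0) = det(0·I − S) = det(−S) = (−1)^3·det(S).
det(S) = 100, so p(0) = -100.

-100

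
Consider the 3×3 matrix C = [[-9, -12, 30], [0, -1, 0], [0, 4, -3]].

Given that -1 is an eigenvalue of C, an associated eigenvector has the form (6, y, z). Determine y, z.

1, 2

We need (C + 1I)v = 0.
C + 1I = [[-8, -12, 30], [0, 0, 0], [0, 4, -2]].
Row 1: (-8)·6 + (-12)·y + (30)·z = 0
Row 2: (0)·6 + (0)·y + (0)·z = 0
Row 3: (0)·6 + (4)·y + (-2)·z = 0
Solving gives y = 1, z = 2.
Check: C·(6, 1, 2) = (-6, -1, -2) = -1·(6, 1, 2).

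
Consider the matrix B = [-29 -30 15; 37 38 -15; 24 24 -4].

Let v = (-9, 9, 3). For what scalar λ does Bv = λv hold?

Compute Bv: B·(-9, 9, 3) = (36, -36, -12).
Since Bv = λv, compare component 1: 36 = λ·-9, so λ = -4.

-4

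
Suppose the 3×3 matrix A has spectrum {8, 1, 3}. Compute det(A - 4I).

If A has eigenvalues 8, 1, 3, then A - 4I has eigenvalues 4, -3, -1.
det(A - 4I) = (4) · (-3) · (-1) = 12.

12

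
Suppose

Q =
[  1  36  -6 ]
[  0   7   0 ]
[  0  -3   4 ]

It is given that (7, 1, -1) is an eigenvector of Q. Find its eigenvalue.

Compute Qv: Q·(7, 1, -1) = (49, 7, -7).
Since Qv = λv, compare component 1: 49 = λ·7, so λ = 7.

7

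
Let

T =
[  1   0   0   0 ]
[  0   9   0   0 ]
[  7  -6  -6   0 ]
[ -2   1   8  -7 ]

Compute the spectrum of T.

T is lower triangular, so its eigenvalues are the diagonal entries.
Diagonal: 1, 9, -6, -7.

-7, -6, 1, 9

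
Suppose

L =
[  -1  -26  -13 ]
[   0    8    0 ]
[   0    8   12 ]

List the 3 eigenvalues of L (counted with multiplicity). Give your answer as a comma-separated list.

-1, 8, 12

The characteristic polynomial is p(t) = det(tI - L).
Expanding the 3×3 determinant: p(t) = t^3 - 19t^2 + 76t + 96.
Rational-root test: t = -1 gives p(-1) = 0.
Dividing by (t + 1) leaves t^2 - 20t + 96.
The quadratic factors as (t - 8)·(t - 12).
Eigenvalues: -1, 8, 12.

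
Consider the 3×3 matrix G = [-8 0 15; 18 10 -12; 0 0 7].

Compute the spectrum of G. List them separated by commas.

Compute the characteristic polynomial p(μ) = det(μI - G).
Expanding the 3×3 determinant: p(μ) = μ^3 - 9μ^2 - 66μ + 560.
Since p(7) = 0, μ = 7 is a root.
Dividing by (μ - 7) leaves μ^2 - 2μ - 80.
The quadratic factors as (μ + 8)·(μ - 10).
Eigenvalues: -8, 7, 10.

-8, 7, 10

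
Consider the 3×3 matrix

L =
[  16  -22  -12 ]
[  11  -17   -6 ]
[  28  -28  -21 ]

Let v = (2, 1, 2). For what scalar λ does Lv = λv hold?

Compute Lv: L·(2, 1, 2) = (-14, -7, -14).
Since Lv = λv, compare component 1: -14 = λ·2, so λ = -7.

-7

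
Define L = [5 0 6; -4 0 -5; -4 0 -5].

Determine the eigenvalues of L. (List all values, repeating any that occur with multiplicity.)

The characteristic polynomial is p(lambda) = det(lambda·I - L).
Cofactor expansion gives p(lambda) = lambda^3 - lambda.
Try lambda = 0: p(0) = 0, so 0 is a root.
Factor out lambda: p(lambda) = lambda·(lambda^2 - 1).
The quadratic factors as (lambda + 1)·(lambda - 1).
Eigenvalues: -1, 0, 1.

-1, 0, 1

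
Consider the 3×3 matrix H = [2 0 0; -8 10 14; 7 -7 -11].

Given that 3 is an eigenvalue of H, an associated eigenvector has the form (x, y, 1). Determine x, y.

0, -2

We need (H - 3I)v = 0.
H - 3I = [[-1, 0, 0], [-8, 7, 14], [7, -7, -14]].
Row 1: (-1)·x + (0)·y + (0)·1 = 0
Row 2: (-8)·x + (7)·y + (14)·1 = 0
Row 3: (7)·x + (-7)·y + (-14)·1 = 0
Solving gives x = 0, y = -2.
Check: H·(0, -2, 1) = (0, -6, 3) = 3·(0, -2, 1).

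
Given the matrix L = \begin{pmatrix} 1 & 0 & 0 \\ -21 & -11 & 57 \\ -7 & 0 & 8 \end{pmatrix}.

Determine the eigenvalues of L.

-11, 1, 8

The characteristic polynomial is p(s) = det(sI - L).
Cofactor expansion gives p(s) = s^3 + 2s^2 - 91s + 88.
Rational-root test: s = 1 gives p(1) = 0.
Factor out (s - 1): p(s) = (s - 1)·(s^2 + 3s - 88).
The quadratic factors as (s + 11)·(s - 8).
Eigenvalues: -11, 1, 8.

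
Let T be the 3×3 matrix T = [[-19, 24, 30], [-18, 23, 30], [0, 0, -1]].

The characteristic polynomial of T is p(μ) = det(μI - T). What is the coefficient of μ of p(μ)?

-9

p(μ) = μ^3 - 3μ^2 - 9μ - 5.
The coefficient of μ is -9.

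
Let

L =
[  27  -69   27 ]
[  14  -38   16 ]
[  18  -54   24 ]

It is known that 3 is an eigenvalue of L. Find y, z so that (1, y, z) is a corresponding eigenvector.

-2, -6

We need (L - 3I)v = 0.
L - 3I = [[24, -69, 27], [14, -41, 16], [18, -54, 21]].
Row 1: (24)·1 + (-69)·y + (27)·z = 0
Row 2: (14)·1 + (-41)·y + (16)·z = 0
Row 3: (18)·1 + (-54)·y + (21)·z = 0
Solving gives y = -2, z = -6.
Check: L·(1, -2, -6) = (3, -6, -18) = 3·(1, -2, -6).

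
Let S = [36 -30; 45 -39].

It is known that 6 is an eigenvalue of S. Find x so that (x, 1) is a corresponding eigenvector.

We need (S - 6I)v = 0.
S - 6I = [[30, -30], [45, -45]].
Row 1: (30)·x + (-30)·1 = 0
Row 2: (45)·x + (-45)·1 = 0
Solving gives x = 1.
Check: S·(1, 1) = (6, 6) = 6·(1, 1).

1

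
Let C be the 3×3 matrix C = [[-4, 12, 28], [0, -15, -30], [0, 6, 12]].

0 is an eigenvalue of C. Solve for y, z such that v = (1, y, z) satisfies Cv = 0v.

We need (C)v = 0.
C = [[-4, 12, 28], [0, -15, -30], [0, 6, 12]].
Row 1: (-4)·1 + (12)·y + (28)·z = 0
Row 2: (0)·1 + (-15)·y + (-30)·z = 0
Row 3: (0)·1 + (6)·y + (12)·z = 0
Solving gives y = -2, z = 1.
Check: C·(1, -2, 1) = (0, 0, 0) = 0·(1, -2, 1).

-2, 1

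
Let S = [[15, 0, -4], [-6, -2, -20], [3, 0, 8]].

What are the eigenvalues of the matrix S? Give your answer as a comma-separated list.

Compute the characteristic polynomial p(s) = det(sI - S).
Cofactor expansion gives p(s) = s^3 - 21s^2 + 86s + 264.
Rational-root test: s = 12 gives p(12) = 0.
Factor out (s - 12): p(s) = (s - 12)·(s^2 - 9s - 22).
The quadratic factors as (s + 2)·(s - 11).
Eigenvalues: -2, 11, 12.

-2, 11, 12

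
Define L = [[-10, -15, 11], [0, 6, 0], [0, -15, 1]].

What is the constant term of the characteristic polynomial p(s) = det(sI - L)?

60

p(0) = det(0·I − L) = det(−L) = (−1)^3·det(L).
det(L) = -60, so p(0) = 60.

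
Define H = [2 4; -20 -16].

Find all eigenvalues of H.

-8, -6

det(H - lambda·I) = (2 - lambda)(-16 - lambda) - (4)·(-20) = lambda^2 + 14·lambda + 48.
This factors as (lambda + 8)·(lambda + 6) = 0.
Eigenvalues: -8, -6.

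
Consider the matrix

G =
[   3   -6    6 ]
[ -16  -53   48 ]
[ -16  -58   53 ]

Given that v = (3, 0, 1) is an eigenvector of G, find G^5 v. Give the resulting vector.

(9375, 0, 3125)

First find the eigenvalue: Gv = (15, 0, 5) = 5·(3, 0, 1), so λ = 5.
Then G^5 v = λ^5·v = 5^5·(3, 0, 1) = 3125·(3, 0, 1) = (9375, 0, 3125).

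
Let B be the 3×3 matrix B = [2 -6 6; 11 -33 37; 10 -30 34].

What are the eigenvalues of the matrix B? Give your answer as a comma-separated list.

The characteristic polynomial is p(λ) = det(λI - B).
Cofactor expansion gives p(λ) = λ^3 - 3λ^2 - 4λ.
Since p(0) = 0, λ = 0 is a root.
Factor out λ: p(λ) = λ·(λ^2 - 3λ - 4).
The quadratic factors as (λ + 1)·(λ - 4).
Eigenvalues: -1, 0, 4.

-1, 0, 4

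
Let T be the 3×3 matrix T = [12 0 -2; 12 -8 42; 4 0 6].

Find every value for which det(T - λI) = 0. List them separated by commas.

Set up det(rI - T) = 0.
Expanding the 3×3 determinant: p(r) = r^3 - 10r^2 - 64r + 640.
Since p(10) = 0, r = 10 is a root.
Factor out (r - 10): p(r) = (r - 10)·(r^2 - 64).
The quadratic factors as (r + 8)·(r - 8).
Eigenvalues: -8, 8, 10.

-8, 8, 10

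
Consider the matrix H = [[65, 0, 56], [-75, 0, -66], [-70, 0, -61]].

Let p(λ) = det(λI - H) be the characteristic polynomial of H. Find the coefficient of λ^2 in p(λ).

-4

The coefficient of λ^2 of det(λI - H) is −trace(H).
trace(H) = (65) + (0) + (-61) = 4, so the coefficient is -4.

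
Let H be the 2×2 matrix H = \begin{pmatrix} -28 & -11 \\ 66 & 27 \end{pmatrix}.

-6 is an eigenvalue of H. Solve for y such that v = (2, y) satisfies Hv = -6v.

We need (H + 6I)v = 0.
H + 6I = [[-22, -11], [66, 33]].
Row 1: (-22)·2 + (-11)·y = 0
Row 2: (66)·2 + (33)·y = 0
Solving gives y = -4.
Check: H·(2, -4) = (-12, 24) = -6·(2, -4).

-4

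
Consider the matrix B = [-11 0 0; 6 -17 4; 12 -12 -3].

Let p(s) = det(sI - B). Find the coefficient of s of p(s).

p(s) = s^3 + 31s^2 + 319s + 1089.
The coefficient of s is 319.

319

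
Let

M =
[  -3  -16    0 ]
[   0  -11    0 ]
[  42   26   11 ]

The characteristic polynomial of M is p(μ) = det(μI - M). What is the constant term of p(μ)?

p(μ) = μ^3 + 3μ^2 - 121μ - 363.
The constant term is -363.

-363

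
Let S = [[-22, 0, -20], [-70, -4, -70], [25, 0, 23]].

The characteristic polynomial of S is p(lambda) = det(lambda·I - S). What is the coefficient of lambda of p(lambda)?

-10

p(lambda) = lambda^3 + 3·lambda^2 - 10·lambda - 24.
The coefficient of lambda is -10.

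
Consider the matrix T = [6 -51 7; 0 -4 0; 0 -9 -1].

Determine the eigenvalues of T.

Compute the characteristic polynomial p(t) = det(tI - T).
Cofactor expansion gives p(t) = t^3 - t^2 - 26t - 24.
Rational-root test: t = 6 gives p(6) = 0.
Factor out (t - 6): p(t) = (t - 6)·(t^2 + 5t + 4).
The quadratic factors as (t + 4)·(t + 1).
Eigenvalues: -4, -1, 6.

-4, -1, 6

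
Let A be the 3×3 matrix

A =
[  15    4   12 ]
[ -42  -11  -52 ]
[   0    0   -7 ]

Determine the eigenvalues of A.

The characteristic polynomial is p(λ) = det(λI - A).
Expanding along the first row, p(λ) = λ^3 + 3λ^2 - 25λ + 21.
Try λ = 1: p(1) = 0, so 1 is a root.
Dividing by (λ - 1) leaves λ^2 + 4λ - 21.
The quadratic factors as (λ + 7)·(λ - 3).
Eigenvalues: -7, 1, 3.

-7, 1, 3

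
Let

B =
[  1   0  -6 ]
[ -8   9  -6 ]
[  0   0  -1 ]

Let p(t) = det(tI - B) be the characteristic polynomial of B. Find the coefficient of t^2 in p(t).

The coefficient of t^2 of det(tI - B) is −trace(B).
trace(B) = (1) + (9) + (-1) = 9, so the coefficient is -9.

-9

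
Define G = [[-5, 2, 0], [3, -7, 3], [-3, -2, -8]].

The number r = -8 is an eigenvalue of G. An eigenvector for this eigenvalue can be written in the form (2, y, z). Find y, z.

We need (G + 8I)v = 0.
G + 8I = [[3, 2, 0], [3, 1, 3], [-3, -2, 0]].
Row 1: (3)·2 + (2)·y + (0)·z = 0
Row 2: (3)·2 + (1)·y + (3)·z = 0
Row 3: (-3)·2 + (-2)·y + (0)·z = 0
Solving gives y = -3, z = -1.
Check: G·(2, -3, -1) = (-16, 24, 8) = -8·(2, -3, -1).

-3, -1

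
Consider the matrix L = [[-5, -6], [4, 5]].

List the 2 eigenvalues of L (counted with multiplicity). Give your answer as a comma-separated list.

-1, 1

det(L - rI) = (-5 - r)(5 - r) - (-6)·(4) = r^2 - 1.
This factors as (r + 1)·(r - 1) = 0.
Eigenvalues: -1, 1.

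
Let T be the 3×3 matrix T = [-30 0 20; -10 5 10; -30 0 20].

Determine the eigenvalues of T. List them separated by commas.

-10, 0, 5

The characteristic polynomial is p(lambda) = det(lambda·I - T).
Cofactor expansion gives p(lambda) = lambda^3 + 5·lambda^2 - 50·lambda.
Try lambda = 5: p(5) = 0, so 5 is a root.
Dividing by (lambda - 5) leaves lambda^2 + 10·lambda.
The quadratic factors as (lambda + 10)·lambda.
Eigenvalues: -10, 0, 5.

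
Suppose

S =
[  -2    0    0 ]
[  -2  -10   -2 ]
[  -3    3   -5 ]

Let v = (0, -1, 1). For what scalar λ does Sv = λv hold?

Compute Sv: S·(0, -1, 1) = (0, 8, -8).
Since Sv = λv, compare component 2: 8 = λ·-1, so λ = -8.

-8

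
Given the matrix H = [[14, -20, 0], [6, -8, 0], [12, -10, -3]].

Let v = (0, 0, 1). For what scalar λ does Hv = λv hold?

Compute Hv: H·(0, 0, 1) = (0, 0, -3).
Since Hv = λv, compare component 3: -3 = λ·1, so λ = -3.

-3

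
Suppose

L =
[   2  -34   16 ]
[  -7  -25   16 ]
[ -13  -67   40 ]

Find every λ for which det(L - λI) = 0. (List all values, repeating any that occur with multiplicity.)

0, 8, 9

Compute the characteristic polynomial p(t) = det(tI - L).
Cofactor expansion gives p(t) = t^3 - 17t^2 + 72t.
Since p(0) = 0, t = 0 is a root.
Factor out t: p(t) = t·(t^2 - 17t + 72).
The quadratic factors as (t - 8)·(t - 9).
Eigenvalues: 0, 8, 9.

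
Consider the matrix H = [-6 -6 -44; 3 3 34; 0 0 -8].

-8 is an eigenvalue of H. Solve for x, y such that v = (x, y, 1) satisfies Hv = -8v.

We need (H + 8I)v = 0.
H + 8I = [[2, -6, -44], [3, 11, 34], [0, 0, 0]].
Row 1: (2)·x + (-6)·y + (-44)·1 = 0
Row 2: (3)·x + (11)·y + (34)·1 = 0
Row 3: (0)·x + (0)·y + (0)·1 = 0
Solving gives x = 7, y = -5.
Check: H·(7, -5, 1) = (-56, 40, -8) = -8·(7, -5, 1).

7, -5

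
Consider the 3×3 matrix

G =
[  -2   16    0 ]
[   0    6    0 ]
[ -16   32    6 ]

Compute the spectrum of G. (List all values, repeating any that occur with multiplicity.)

-2, 6, 6

Compute the characteristic polynomial p(t) = det(tI - G).
Cofactor expansion gives p(t) = t^3 - 10t^2 + 12t + 72.
Rational-root test: t = -2 gives p(-2) = 0.
Dividing by (t + 2) leaves t^2 - 12t + 36.
The quadratic factor is (t - 6)^2.
Eigenvalues: -2, 6, 6.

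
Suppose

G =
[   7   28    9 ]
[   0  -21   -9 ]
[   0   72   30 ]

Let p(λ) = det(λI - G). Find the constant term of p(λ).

p(λ) = λ^3 - 16λ^2 + 81λ - 126.
The constant term is -126.

-126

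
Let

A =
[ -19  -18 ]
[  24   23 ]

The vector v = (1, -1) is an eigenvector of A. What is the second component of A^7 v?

First find the eigenvalue: Av = (-1, 1) = -1·(1, -1), so λ = -1.
Then A^7 v = λ^7·v = (-1)^7·(1, -1) = -1·(1, -1) = (-1, 1).

1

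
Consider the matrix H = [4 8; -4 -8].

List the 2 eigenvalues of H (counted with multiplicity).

det(H - λI) = (4 - λ)(-8 - λ) - (8)·(-4) = λ^2 + 4λ.
This factors as (λ + 4)·λ = 0.
Eigenvalues: -4, 0.

-4, 0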